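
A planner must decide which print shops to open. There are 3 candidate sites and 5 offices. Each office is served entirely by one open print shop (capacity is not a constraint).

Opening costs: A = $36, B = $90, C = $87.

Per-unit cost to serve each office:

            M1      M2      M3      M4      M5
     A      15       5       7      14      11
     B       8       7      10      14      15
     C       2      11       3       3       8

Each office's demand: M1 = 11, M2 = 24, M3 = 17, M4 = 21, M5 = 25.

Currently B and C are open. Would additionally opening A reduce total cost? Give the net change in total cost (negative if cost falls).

Yes — net change −12 (cost falls by 12).

Current service cost with {B, C}: 504.
Adding A: each office re-picks its cheapest; new service cost 456, saving 48.
Extra fixed cost: 36. Net change = 36 − 48 = -12.
(Totals: 681 → 669.)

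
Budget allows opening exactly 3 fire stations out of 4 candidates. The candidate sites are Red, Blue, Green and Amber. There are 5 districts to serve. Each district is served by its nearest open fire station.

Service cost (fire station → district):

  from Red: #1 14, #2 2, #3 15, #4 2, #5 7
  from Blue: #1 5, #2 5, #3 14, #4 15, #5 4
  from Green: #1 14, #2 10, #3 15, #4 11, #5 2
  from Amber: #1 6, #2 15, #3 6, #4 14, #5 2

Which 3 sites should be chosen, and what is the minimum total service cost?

Choose Red, Blue and Amber; total service cost 17.

With exactly 3 open, each district uses its cheapest among the chosen.
{Red, Blue, Amber}: #1→Blue 5, #2→Red 2, #3→Amber 6, #4→Red 2, #5→Amber 2. Service cost 17.
{Red, Green, Amber}: service cost 18
{Red, Blue, Green}: service cost 25
Among all 4 size-3 choices, {Red, Blue, Amber} is lowest.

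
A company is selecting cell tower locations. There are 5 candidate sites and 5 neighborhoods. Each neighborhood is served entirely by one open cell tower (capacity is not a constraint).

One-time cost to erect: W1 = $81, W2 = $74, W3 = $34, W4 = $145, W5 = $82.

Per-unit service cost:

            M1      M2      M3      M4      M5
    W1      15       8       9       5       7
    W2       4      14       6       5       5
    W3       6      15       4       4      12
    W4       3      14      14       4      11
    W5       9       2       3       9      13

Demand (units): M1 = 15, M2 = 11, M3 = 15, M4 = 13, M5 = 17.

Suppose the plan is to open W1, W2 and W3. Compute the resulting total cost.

Each neighborhood is assigned to its cheapest site among the open ones.
{W1, W2, W3}: M1→W2 4·15=60, M2→W1 8·11=88, M3→W3 4·15=60, M4→W3 4·13=52, M5→W2 5·17=85. Service 345; fixed 189; total 534.

Total cost: 534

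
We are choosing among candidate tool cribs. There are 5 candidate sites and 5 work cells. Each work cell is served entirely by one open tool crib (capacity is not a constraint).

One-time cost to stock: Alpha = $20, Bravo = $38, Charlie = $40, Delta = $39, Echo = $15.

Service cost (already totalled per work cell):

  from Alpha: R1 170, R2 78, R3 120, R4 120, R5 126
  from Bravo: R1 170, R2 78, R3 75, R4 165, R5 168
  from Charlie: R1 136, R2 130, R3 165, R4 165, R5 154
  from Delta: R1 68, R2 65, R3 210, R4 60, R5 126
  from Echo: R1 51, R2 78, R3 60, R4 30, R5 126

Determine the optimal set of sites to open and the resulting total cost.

Open Echo only; minimum total cost 360.

For any fixed open set, each work cell goes to its cheapest open site; total = fixed + service.
{Echo}: R1→Echo 51, R2→Echo 78, R3→Echo 60, R4→Echo 30, R5→Echo 126. Service 345; fixed 15; total 360.
{Alpha, Echo}: R1→Echo 51, R2→Alpha 78, R3→Echo 60, R4→Echo 30, R5→Alpha 126. Service 345; fixed 35; total 380.
{Delta, Echo}: service 332 + fixed 54 = 386
{Alpha, Bravo, Charlie, Delta, Echo}: R1→Echo 51, R2→Delta 65, R3→Echo 60, R4→Echo 30, R5→Alpha 126. Service 332; fixed 152; total 484.
No other subset beats 360.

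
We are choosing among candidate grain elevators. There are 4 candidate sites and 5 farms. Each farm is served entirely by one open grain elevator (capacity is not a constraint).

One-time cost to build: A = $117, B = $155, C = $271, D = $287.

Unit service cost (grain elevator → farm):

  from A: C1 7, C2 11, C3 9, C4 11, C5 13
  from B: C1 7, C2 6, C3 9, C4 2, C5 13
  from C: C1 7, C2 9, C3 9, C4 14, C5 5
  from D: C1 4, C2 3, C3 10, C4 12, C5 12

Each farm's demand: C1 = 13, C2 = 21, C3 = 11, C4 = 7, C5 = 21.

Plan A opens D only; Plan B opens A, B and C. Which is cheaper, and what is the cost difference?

Plan A is cheaper by 130.

Plan A: {D}: C1→D 4·13=52, C2→D 3·21=63, C3→D 10·11=110, C4→D 12·7=84, C5→D 12·21=252. Service 561; fixed 287; total 848.
Plan B: {A, B, C}: C1→A 7·13=91, C2→B 6·21=126, C3→A 9·11=99, C4→B 2·7=14, C5→C 5·21=105. Service 435; fixed 543; total 978.
Difference: |848 − 978| = 130.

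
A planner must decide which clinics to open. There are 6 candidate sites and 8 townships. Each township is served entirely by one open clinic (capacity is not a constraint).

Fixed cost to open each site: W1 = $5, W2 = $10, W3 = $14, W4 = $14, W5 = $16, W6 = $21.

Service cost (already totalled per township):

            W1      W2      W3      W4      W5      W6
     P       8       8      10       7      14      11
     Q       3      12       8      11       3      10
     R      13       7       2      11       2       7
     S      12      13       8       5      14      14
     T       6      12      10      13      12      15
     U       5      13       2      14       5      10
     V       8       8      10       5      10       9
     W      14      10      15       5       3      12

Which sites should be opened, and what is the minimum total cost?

For any fixed open set, each township goes to its cheapest open site; total = fixed + service.
{W1, W4}: P→W4 7, Q→W1 3, R→W4 11, S→W4 5, T→W1 6, U→W1 5, V→W4 5, W→W4 5. Service 47; fixed 19; total 66.
{W1, W3, W4}: service 35 + fixed 33 = 68
{W1, W5}: service 47 + fixed 21 = 68
{W1, W2, W3, W4, W5, W6}: P→W4 7, Q→W1 3, R→W3 2, S→W4 5, T→W1 6, U→W3 2, V→W4 5, W→W5 3. Service 33; fixed 80; total 113.
No other subset beats 66.

Open W1 and W4; minimum total cost 66.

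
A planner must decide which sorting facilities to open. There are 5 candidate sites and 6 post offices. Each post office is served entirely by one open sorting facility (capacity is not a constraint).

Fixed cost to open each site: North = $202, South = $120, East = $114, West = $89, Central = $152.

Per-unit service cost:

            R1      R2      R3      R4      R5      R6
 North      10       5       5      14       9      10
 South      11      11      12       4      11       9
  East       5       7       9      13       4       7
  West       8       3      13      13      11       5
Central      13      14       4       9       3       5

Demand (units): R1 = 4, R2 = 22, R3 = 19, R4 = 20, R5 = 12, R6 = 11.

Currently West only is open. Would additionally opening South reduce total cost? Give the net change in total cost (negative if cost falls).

Yes — net change −79 (cost falls by 79).

Current service cost with {West}: 792.
Adding South: each post office re-picks its cheapest; new service cost 593, saving 199.
Extra fixed cost: 120. Net change = 120 − 199 = -79.
(Totals: 881 → 802.)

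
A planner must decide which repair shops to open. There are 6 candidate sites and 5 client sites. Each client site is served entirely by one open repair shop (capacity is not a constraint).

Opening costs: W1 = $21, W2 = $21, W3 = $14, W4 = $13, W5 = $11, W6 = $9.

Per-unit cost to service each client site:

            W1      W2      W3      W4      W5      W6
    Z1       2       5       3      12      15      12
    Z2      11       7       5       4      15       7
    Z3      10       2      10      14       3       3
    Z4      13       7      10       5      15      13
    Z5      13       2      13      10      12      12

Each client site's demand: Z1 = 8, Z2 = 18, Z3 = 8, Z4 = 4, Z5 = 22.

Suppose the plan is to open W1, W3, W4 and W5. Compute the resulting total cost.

Each client site is assigned to its cheapest site among the open ones.
{W1, W3, W4, W5}: Z1→W1 2·8=16, Z2→W4 4·18=72, Z3→W5 3·8=24, Z4→W4 5·4=20, Z5→W4 10·22=220. Service 352; fixed 59; total 411.

Total cost: 411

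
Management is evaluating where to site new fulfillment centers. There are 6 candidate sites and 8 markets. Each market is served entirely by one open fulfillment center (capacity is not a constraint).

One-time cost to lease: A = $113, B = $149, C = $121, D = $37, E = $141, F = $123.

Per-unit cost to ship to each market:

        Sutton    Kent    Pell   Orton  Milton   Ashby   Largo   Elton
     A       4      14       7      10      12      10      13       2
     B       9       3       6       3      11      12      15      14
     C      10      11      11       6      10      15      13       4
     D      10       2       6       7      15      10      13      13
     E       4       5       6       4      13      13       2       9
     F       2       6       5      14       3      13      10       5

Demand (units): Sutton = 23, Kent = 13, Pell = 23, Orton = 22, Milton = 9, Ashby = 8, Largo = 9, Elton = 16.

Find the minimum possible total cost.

For any fixed open set, each market goes to its cheapest open site; total = fixed + service.
{D, F}: Sutton→F 2·23=46, Kent→D 2·13=26, Pell→F 5·23=115, Orton→D 7·22=154, Milton→F 3·9=27, Ashby→D 10·8=80, Largo→F 10·9=90, Elton→F 5·16=80. Service 618; fixed 160; total 778.
{D, E, F}: service 480 + fixed 301 = 781
{E, F}: service 543 + fixed 264 = 807
{A, B, C, D, E, F}: service 410 + fixed 684 = 1094
No other subset beats 778.

Minimum total cost: 778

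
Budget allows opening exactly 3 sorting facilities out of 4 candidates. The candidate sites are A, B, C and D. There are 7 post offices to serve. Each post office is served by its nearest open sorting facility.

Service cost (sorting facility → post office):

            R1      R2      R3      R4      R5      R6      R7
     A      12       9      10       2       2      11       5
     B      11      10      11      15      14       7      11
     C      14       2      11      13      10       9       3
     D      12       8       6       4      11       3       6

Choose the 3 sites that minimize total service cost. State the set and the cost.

Choose A, C and D; total service cost 30.

With exactly 3 open, each post office uses its cheapest among the chosen.
{A, C, D}: R1→A 12, R2→C 2, R3→D 6, R4→A 2, R5→A 2, R6→D 3, R7→C 3. Service cost 30.
{A, B, C}: service cost 37
{A, B, D}: service cost 37
Among all 4 size-3 choices, {A, C, D} is lowest.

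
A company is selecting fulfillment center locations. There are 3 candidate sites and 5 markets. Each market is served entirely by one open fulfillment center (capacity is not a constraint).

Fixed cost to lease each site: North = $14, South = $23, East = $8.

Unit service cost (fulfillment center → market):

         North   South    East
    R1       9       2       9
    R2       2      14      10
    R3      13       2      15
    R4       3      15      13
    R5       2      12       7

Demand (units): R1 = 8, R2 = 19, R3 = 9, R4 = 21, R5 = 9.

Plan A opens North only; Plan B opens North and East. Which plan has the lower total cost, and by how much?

Plan A: {North}: R1→North 9·8=72, R2→North 2·19=38, R3→North 13·9=117, R4→North 3·21=63, R5→North 2·9=18. Service 308; fixed 14; total 322.
Plan B: {North, East}: R1→North 9·8=72, R2→North 2·19=38, R3→North 13·9=117, R4→North 3·21=63, R5→North 2·9=18. Service 308; fixed 22; total 330.
Difference: |322 − 330| = 8.

Plan A is cheaper by 8.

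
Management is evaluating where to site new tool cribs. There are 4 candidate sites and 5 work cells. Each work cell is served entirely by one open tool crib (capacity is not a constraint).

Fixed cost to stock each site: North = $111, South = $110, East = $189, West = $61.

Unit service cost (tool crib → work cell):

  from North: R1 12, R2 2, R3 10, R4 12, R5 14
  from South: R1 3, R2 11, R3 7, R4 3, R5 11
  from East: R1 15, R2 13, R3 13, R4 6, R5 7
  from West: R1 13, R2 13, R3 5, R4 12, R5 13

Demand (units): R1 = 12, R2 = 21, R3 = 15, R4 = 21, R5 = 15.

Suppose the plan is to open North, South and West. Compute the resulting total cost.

Each work cell is assigned to its cheapest site among the open ones.
{North, South, West}: R1→South 3·12=36, R2→North 2·21=42, R3→West 5·15=75, R4→South 3·21=63, R5→South 11·15=165. Service 381; fixed 282; total 663.

Total cost: 663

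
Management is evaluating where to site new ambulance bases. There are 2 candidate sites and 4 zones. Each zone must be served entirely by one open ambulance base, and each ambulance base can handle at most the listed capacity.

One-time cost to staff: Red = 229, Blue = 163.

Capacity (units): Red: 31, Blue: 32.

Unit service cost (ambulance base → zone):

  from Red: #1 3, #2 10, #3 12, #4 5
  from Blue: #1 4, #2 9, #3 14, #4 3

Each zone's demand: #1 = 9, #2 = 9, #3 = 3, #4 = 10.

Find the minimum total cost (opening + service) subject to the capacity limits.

Open {Blue}: #1→Blue 4·9=36, #2→Blue 9·9=81, #3→Blue 14·3=42, #4→Blue 3·10=30.
Loads: Blue carries 31/32. Service 189; fixed 163; total 352.
Next best feasible plan costs 432.

Minimum total cost: 352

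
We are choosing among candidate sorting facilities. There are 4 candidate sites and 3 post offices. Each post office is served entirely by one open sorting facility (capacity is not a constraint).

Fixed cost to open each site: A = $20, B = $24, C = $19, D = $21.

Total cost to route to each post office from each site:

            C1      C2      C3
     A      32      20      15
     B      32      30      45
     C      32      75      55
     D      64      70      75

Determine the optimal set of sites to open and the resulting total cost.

Open A only; minimum total cost 87.

For any fixed open set, each post office goes to its cheapest open site; total = fixed + service.
{A}: C1→A 32, C2→A 20, C3→A 15. Service 67; fixed 20; total 87.
{A, C}: service 67 + fixed 39 = 106
{A, D}: C1→A 32, C2→A 20, C3→A 15. Service 67; fixed 41; total 108.
{A, B, C, D}: C1→A 32, C2→A 20, C3→A 15. Service 67; fixed 84; total 151.
No other subset beats 87.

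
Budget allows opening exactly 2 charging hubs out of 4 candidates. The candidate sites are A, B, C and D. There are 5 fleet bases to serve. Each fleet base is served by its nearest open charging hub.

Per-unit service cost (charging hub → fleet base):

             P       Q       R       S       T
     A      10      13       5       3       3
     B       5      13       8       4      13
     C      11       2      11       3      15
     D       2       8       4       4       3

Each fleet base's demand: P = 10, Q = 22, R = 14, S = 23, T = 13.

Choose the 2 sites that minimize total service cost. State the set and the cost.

Choose C and D; total service cost 228.

With exactly 2 open, each fleet base uses its cheapest among the chosen.
{C, D}: P→D 2·10=20, Q→C 2·22=44, R→D 4·14=56, S→C 3·23=69, T→D 3·13=39. Service cost 228.
{A, C}: service cost 322
{A, D}: service cost 360
Among all 6 size-2 choices, {C, D} is lowest.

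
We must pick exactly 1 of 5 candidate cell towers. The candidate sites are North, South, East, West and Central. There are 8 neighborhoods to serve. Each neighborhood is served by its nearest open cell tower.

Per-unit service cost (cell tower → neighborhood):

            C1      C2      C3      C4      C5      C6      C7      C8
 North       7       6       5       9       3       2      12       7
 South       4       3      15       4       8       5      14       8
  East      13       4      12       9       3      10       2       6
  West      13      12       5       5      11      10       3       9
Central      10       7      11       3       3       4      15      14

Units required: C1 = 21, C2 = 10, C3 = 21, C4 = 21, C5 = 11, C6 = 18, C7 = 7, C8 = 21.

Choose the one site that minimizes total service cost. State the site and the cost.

With exactly 1 open, each neighborhood uses its cheapest among the chosen.
{North}: C1→North 7·21=147, C2→North 6·10=60, C3→North 5·21=105, C4→North 9·21=189, C5→North 3·11=33, C6→North 2·18=36, C7→North 12·7=84, C8→North 7·21=147. Service cost 801.
{South}: service cost 957
{Central}: service cost 1078
Among all 5 size-1 choices, {North} is lowest.

Choose North only; total service cost 801.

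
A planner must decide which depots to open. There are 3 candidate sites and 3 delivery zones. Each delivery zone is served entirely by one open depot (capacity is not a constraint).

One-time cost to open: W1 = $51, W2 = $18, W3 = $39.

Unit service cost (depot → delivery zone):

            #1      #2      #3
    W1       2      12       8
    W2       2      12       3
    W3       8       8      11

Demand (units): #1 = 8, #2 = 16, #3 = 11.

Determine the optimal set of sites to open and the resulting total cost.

For any fixed open set, each delivery zone goes to its cheapest open site; total = fixed + service.
{W2, W3}: #1→W2 2·8=16, #2→W3 8·16=128, #3→W2 3·11=33. Service 177; fixed 57; total 234.
{W2}: #1→W2 2·8=16, #2→W2 12·16=192, #3→W2 3·11=33. Service 241; fixed 18; total 259.
{W1, W2, W3}: #1→W1 2·8=16, #2→W3 8·16=128, #3→W2 3·11=33. Service 177; fixed 108; total 285.
No other subset beats 234.

Open W2 and W3; minimum total cost 234.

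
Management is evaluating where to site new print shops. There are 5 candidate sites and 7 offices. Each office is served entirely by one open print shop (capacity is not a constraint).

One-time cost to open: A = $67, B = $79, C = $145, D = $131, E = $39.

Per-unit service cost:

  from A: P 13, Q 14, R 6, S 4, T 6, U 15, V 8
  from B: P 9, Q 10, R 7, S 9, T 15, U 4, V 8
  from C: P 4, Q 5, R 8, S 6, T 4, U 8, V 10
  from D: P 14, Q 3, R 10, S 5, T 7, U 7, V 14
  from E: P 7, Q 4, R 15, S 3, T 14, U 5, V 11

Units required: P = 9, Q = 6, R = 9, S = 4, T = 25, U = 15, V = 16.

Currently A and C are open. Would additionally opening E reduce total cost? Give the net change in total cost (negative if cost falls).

Yes — net change −16 (cost falls by 16).

Current service cost with {A, C}: 484.
Adding E: each office re-picks its cheapest; new service cost 429, saving 55.
Extra fixed cost: 39. Net change = 39 − 55 = -16.
(Totals: 696 → 680.)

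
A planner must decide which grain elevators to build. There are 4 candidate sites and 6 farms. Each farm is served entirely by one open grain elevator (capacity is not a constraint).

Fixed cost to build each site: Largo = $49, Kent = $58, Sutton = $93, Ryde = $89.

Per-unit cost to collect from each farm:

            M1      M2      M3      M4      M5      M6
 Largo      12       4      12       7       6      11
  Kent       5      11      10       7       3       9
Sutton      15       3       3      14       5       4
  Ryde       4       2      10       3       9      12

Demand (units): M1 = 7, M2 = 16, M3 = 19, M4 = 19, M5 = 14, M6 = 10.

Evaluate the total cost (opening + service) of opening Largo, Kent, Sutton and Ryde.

Total cost: 545

Each farm is assigned to its cheapest site among the open ones.
{Largo, Kent, Sutton, Ryde}: M1→Ryde 4·7=28, M2→Ryde 2·16=32, M3→Sutton 3·19=57, M4→Ryde 3·19=57, M5→Kent 3·14=42, M6→Sutton 4·10=40. Service 256; fixed 289; total 545.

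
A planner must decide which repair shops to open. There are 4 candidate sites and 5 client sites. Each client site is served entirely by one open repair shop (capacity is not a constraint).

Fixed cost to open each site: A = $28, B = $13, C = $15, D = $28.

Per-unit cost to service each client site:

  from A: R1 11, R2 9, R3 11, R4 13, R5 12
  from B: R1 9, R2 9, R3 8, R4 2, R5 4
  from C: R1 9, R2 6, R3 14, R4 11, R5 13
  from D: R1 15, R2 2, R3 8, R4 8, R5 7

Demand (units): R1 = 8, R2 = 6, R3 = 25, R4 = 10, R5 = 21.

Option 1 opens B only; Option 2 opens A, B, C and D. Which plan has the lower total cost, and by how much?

Option 1 is cheaper by 29.

Option 1: {B}: R1→B 9·8=72, R2→B 9·6=54, R3→B 8·25=200, R4→B 2·10=20, R5→B 4·21=84. Service 430; fixed 13; total 443.
Option 2: {A, B, C, D}: R1→B 9·8=72, R2→D 2·6=12, R3→B 8·25=200, R4→B 2·10=20, R5→B 4·21=84. Service 388; fixed 84; total 472.
Difference: |443 − 472| = 29.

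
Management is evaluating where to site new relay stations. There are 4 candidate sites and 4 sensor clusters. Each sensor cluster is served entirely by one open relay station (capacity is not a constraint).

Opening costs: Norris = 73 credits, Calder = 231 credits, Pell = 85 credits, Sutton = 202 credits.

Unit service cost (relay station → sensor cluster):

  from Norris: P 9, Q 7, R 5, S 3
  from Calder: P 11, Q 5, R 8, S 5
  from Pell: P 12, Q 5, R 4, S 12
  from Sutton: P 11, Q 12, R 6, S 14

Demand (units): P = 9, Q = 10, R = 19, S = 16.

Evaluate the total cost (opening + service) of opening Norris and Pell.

Each sensor cluster is assigned to its cheapest site among the open ones.
{Norris, Pell}: P→Norris 9·9=81, Q→Pell 5·10=50, R→Pell 4·19=76, S→Norris 3·16=48. Service 255; fixed 158; total 413.

Total cost: 413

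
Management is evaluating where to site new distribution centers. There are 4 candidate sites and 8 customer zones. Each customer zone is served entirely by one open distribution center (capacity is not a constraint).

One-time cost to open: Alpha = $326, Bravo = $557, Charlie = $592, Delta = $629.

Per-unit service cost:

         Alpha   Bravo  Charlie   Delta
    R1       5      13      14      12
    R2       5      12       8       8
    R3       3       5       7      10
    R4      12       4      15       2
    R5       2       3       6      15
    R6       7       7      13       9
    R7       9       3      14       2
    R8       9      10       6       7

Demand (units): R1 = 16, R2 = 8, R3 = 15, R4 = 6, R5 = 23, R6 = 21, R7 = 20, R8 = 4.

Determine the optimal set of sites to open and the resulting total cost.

Open Alpha only; minimum total cost 972.

For any fixed open set, each customer zone goes to its cheapest open site; total = fixed + service.
{Alpha}: R1→Alpha 5·16=80, R2→Alpha 5·8=40, R3→Alpha 3·15=45, R4→Alpha 12·6=72, R5→Alpha 2·23=46, R6→Alpha 7·21=147, R7→Alpha 9·20=180, R8→Alpha 9·4=36. Service 646; fixed 326; total 972.
{Bravo}: service 719 + fixed 557 = 1276
{Alpha, Bravo}: service 478 + fixed 883 = 1361
{Alpha, Bravo, Charlie, Delta}: R1→Alpha 5·16=80, R2→Alpha 5·8=40, R3→Alpha 3·15=45, R4→Delta 2·6=12, R5→Alpha 2·23=46, R6→Alpha 7·21=147, R7→Delta 2·20=40, R8→Charlie 6·4=24. Service 434; fixed 2104; total 2538.
No other subset beats 972.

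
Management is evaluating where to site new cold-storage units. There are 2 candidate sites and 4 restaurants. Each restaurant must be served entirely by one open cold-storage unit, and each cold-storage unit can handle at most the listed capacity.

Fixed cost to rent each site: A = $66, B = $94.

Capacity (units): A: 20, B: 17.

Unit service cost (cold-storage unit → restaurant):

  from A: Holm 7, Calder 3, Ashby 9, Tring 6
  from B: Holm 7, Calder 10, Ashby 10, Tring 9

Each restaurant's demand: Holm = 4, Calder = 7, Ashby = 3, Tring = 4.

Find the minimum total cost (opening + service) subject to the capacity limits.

Minimum total cost: 166

Open {A}: Holm→A 7·4=28, Calder→A 3·7=21, Ashby→A 9·3=27, Tring→A 6·4=24.
Loads: A carries 18/20. Service 100; fixed 66; total 166.
Next best feasible plan costs 260.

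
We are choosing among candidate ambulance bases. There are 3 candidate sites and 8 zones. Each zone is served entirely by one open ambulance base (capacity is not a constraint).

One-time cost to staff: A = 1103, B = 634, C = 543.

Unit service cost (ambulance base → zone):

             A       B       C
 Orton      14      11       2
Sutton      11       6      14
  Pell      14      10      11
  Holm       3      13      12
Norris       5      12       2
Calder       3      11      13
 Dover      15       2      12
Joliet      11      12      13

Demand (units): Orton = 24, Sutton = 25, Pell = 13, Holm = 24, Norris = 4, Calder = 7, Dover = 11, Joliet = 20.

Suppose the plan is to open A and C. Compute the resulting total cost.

Each zone is assigned to its cheapest site among the open ones.
{A, C}: Orton→C 2·24=48, Sutton→A 11·25=275, Pell→C 11·13=143, Holm→A 3·24=72, Norris→C 2·4=8, Calder→A 3·7=21, Dover→C 12·11=132, Joliet→A 11·20=220. Service 919; fixed 1646; total 2565.

Total cost: 2565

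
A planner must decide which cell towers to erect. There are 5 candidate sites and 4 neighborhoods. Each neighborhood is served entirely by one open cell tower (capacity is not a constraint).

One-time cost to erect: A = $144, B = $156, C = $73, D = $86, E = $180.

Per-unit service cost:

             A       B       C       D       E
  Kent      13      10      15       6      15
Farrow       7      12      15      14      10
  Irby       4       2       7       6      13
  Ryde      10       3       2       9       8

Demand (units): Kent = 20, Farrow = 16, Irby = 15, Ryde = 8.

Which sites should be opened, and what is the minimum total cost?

Open D only; minimum total cost 592.

For any fixed open set, each neighborhood goes to its cheapest open site; total = fixed + service.
{D}: Kent→D 6·20=120, Farrow→D 14·16=224, Irby→D 6·15=90, Ryde→D 9·8=72. Service 506; fixed 86; total 592.
{A, D}: Kent→D 6·20=120, Farrow→A 7·16=112, Irby→A 4·15=60, Ryde→D 9·8=72. Service 364; fixed 230; total 594.
{B}: Kent→B 10·20=200, Farrow→B 12·16=192, Irby→B 2·15=30, Ryde→B 3·8=24. Service 446; fixed 156; total 602.
{A, B, C, D, E}: service 278 + fixed 639 = 917
No other subset beats 592.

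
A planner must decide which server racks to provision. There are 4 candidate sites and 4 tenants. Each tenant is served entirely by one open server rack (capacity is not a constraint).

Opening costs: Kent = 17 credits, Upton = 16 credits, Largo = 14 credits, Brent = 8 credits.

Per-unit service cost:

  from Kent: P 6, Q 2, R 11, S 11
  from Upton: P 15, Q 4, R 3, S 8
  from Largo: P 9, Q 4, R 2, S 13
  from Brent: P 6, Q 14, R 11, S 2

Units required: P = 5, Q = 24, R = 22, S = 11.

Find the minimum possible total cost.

For any fixed open set, each tenant goes to its cheapest open site; total = fixed + service.
{Kent, Largo, Brent}: P→Kent 6·5=30, Q→Kent 2·24=48, R→Largo 2·22=44, S→Brent 2·11=22. Service 144; fixed 39; total 183.
{Kent, Upton, Largo, Brent}: service 144 + fixed 55 = 199
{Kent, Upton, Brent}: service 166 + fixed 41 = 207
{Brent}: service 630 + fixed 8 = 638
No other subset beats 183.

Minimum total cost: 183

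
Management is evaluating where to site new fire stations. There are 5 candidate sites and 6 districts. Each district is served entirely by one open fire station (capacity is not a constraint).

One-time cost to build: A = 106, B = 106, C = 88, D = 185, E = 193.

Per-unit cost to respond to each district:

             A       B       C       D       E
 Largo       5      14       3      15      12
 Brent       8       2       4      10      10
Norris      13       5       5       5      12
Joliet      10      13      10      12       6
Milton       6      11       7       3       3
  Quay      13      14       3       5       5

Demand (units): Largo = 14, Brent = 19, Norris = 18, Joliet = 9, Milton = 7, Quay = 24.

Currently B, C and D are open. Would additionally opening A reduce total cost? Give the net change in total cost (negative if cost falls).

Current service cost with {B, C, D}: 353.
Adding A: each district re-picks its cheapest; new service cost 353, saving 0.
Extra fixed cost: 106. Net change = 106 − 0 = 106.
(Totals: 732 → 838.)

No — net change +106 (cost rises by 106).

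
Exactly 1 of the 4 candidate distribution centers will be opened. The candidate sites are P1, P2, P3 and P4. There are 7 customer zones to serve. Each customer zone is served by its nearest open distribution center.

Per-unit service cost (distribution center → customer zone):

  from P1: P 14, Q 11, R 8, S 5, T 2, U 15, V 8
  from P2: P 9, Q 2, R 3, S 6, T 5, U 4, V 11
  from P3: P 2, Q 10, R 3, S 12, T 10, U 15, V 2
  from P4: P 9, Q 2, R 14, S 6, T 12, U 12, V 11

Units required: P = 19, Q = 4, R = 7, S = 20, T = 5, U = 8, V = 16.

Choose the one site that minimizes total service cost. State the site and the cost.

With exactly 1 open, each customer zone uses its cheapest among the chosen.
{P3}: P→P3 2·19=38, Q→P3 10·4=40, R→P3 3·7=21, S→P3 12·20=240, T→P3 10·5=50, U→P3 15·8=120, V→P3 2·16=32. Service cost 541.
{P2}: service cost 553
{P1}: service cost 724
Among all 4 size-1 choices, {P3} is lowest.

Choose P3 only; total service cost 541.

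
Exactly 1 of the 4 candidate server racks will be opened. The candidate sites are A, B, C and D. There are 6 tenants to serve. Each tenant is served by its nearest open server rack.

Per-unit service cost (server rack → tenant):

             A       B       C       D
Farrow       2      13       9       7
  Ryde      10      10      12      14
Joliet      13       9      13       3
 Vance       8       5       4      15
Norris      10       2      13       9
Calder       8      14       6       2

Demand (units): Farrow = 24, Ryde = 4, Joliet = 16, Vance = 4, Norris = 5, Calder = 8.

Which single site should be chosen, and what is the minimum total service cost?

Choose D only; total service cost 393.

With exactly 1 open, each tenant uses its cheapest among the chosen.
{D}: Farrow→D 7·24=168, Ryde→D 14·4=56, Joliet→D 3·16=48, Vance→D 15·4=60, Norris→D 9·5=45, Calder→D 2·8=16. Service cost 393.
{A}: service cost 442
{C}: service cost 601
Among all 4 size-1 choices, {D} is lowest.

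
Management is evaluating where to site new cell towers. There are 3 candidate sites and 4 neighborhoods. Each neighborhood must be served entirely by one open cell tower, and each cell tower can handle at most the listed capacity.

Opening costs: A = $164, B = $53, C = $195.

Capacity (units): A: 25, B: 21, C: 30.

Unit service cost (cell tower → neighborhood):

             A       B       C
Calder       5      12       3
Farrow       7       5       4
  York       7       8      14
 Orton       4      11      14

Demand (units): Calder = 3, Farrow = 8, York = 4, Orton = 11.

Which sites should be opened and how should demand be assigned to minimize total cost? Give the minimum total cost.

Minimum total cost: 344

Open {A, B}: Calder→A 5·3=15, Farrow→B 5·8=40, York→A 7·4=28, Orton→A 4·11=44.
Loads: A carries 18/25, B carries 8/21. Service 127; fixed 217; total 344.
Next best feasible plan costs 348.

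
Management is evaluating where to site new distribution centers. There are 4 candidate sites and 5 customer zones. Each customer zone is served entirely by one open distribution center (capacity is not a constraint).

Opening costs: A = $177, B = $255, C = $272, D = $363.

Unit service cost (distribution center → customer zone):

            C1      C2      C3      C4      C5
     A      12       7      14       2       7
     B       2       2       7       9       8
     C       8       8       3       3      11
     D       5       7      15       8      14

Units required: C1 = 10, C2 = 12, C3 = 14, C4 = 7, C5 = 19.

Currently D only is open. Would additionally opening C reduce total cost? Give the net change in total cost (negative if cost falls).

Current service cost with {D}: 666.
Adding C: each customer zone re-picks its cheapest; new service cost 406, saving 260.
Extra fixed cost: 272. Net change = 272 − 260 = 12.
(Totals: 1029 → 1041.)

No — net change +12 (cost rises by 12).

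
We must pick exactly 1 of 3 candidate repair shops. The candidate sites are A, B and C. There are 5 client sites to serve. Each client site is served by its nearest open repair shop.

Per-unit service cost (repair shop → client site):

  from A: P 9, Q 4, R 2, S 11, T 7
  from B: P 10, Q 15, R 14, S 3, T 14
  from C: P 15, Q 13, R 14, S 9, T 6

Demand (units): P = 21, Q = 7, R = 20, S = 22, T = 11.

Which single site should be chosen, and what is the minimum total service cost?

Choose A only; total service cost 576.

With exactly 1 open, each client site uses its cheapest among the chosen.
{A}: P→A 9·21=189, Q→A 4·7=28, R→A 2·20=40, S→A 11·22=242, T→A 7·11=77. Service cost 576.
{B}: service cost 815
{C}: service cost 950
Among all 3 size-1 choices, {A} is lowest.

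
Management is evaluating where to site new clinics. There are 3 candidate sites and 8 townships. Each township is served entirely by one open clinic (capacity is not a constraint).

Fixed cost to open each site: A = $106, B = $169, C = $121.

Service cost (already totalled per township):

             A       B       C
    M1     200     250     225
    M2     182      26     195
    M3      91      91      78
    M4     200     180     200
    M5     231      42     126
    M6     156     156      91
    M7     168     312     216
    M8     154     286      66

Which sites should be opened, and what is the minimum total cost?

Open B and C; minimum total cost 1214.

For any fixed open set, each township goes to its cheapest open site; total = fixed + service.
{B, C}: M1→C 225, M2→B 26, M3→C 78, M4→B 180, M5→B 42, M6→C 91, M7→C 216, M8→C 66. Service 924; fixed 290; total 1214.
{A, B, C}: service 851 + fixed 396 = 1247
{A, B}: M1→A 200, M2→B 26, M3→A 91, M4→B 180, M5→B 42, M6→A 156, M7→A 168, M8→A 154. Service 1017; fixed 275; total 1292.
{A}: M1→A 200, M2→A 182, M3→A 91, M4→A 200, M5→A 231, M6→A 156, M7→A 168, M8→A 154. Service 1382; fixed 106; total 1488.
No other subset beats 1214.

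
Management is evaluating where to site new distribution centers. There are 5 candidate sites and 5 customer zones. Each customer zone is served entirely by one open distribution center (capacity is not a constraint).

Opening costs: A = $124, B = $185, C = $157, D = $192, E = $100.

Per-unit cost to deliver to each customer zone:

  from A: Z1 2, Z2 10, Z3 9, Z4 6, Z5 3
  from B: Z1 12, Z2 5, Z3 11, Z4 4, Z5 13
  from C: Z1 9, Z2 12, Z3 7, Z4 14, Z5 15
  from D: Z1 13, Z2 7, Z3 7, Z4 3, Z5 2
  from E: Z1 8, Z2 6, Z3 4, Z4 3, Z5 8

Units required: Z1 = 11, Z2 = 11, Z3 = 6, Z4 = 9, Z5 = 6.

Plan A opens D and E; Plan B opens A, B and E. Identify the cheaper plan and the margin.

Plan A: {D, E}: Z1→E 8·11=88, Z2→E 6·11=66, Z3→E 4·6=24, Z4→D 3·9=27, Z5→D 2·6=12. Service 217; fixed 292; total 509.
Plan B: {A, B, E}: Z1→A 2·11=22, Z2→B 5·11=55, Z3→E 4·6=24, Z4→E 3·9=27, Z5→A 3·6=18. Service 146; fixed 409; total 555.
Difference: |509 − 555| = 46.

Plan A is cheaper by 46.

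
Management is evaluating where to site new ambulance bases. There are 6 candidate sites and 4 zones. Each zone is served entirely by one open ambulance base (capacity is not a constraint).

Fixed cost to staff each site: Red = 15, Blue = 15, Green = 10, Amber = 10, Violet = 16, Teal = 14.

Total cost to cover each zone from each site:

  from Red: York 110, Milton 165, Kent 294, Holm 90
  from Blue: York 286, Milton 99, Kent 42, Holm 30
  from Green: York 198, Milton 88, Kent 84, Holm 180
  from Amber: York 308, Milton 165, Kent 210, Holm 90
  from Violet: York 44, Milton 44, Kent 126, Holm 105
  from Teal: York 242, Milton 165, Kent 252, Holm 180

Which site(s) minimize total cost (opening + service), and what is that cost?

Open Blue and Violet; minimum total cost 191.

For any fixed open set, each zone goes to its cheapest open site; total = fixed + service.
{Blue, Violet}: York→Violet 44, Milton→Violet 44, Kent→Blue 42, Holm→Blue 30. Service 160; fixed 31; total 191.
{Blue, Green, Violet}: York→Violet 44, Milton→Violet 44, Kent→Blue 42, Holm→Blue 30. Service 160; fixed 41; total 201.
{Blue, Amber, Violet}: York→Violet 44, Milton→Violet 44, Kent→Blue 42, Holm→Blue 30. Service 160; fixed 41; total 201.
{Red, Blue, Green, Amber, Violet, Teal}: service 160 + fixed 80 = 240
No other subset beats 191.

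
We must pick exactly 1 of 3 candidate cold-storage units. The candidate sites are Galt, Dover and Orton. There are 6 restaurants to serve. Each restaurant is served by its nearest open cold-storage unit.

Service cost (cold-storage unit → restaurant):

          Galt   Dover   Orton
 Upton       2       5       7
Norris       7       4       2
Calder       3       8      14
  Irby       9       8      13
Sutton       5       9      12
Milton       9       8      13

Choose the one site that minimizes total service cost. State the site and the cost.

With exactly 1 open, each restaurant uses its cheapest among the chosen.
{Galt}: Upton→Galt 2, Norris→Galt 7, Calder→Galt 3, Irby→Galt 9, Sutton→Galt 5, Milton→Galt 9. Service cost 35.
{Dover}: service cost 42
{Orton}: service cost 61
Among all 3 size-1 choices, {Galt} is lowest.

Choose Galt only; total service cost 35.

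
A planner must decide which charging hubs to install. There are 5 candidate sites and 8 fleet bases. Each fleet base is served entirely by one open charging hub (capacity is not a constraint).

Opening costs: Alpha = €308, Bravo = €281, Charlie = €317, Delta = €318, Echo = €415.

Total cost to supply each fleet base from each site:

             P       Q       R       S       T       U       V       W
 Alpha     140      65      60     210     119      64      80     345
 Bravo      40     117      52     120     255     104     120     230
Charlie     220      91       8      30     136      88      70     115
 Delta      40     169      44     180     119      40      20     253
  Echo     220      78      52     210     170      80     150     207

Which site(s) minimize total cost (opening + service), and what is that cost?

For any fixed open set, each fleet base goes to its cheapest open site; total = fixed + service.
{Charlie}: P→Charlie 220, Q→Charlie 91, R→Charlie 8, S→Charlie 30, T→Charlie 136, U→Charlie 88, V→Charlie 70, W→Charlie 115. Service 758; fixed 317; total 1075.
{Charlie, Delta}: P→Delta 40, Q→Charlie 91, R→Charlie 8, S→Charlie 30, T→Delta 119, U→Delta 40, V→Delta 20, W→Charlie 115. Service 463; fixed 635; total 1098.
{Bravo, Charlie}: service 578 + fixed 598 = 1176
{Alpha, Bravo, Charlie, Delta, Echo}: service 437 + fixed 1639 = 2076
No other subset beats 1075.

Open Charlie only; minimum total cost 1075.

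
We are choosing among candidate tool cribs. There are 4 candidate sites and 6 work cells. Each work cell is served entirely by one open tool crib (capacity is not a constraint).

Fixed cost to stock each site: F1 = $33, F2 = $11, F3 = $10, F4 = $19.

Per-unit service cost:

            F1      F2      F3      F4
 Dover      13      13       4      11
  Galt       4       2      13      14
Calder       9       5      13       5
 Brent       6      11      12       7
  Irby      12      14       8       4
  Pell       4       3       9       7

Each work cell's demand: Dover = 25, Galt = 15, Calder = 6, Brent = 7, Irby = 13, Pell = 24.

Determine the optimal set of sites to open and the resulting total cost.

For any fixed open set, each work cell goes to its cheapest open site; total = fixed + service.
{F2, F3, F4}: Dover→F3 4·25=100, Galt→F2 2·15=30, Calder→F2 5·6=30, Brent→F4 7·7=49, Irby→F4 4·13=52, Pell→F2 3·24=72. Service 333; fixed 40; total 373.
{F1, F2, F3, F4}: service 326 + fixed 73 = 399
{F1, F2, F3}: service 378 + fixed 54 = 432
{F3}: Dover→F3 4·25=100, Galt→F3 13·15=195, Calder→F3 13·6=78, Brent→F3 12·7=84, Irby→F3 8·13=104, Pell→F3 9·24=216. Service 777; fixed 10; total 787.
No other subset beats 373.

Open F2, F3 and F4; minimum total cost 373.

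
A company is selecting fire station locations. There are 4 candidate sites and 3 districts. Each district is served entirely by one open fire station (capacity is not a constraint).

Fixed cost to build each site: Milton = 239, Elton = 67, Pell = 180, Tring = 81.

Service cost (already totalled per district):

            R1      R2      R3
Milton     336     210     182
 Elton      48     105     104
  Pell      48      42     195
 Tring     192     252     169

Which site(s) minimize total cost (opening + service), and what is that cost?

For any fixed open set, each district goes to its cheapest open site; total = fixed + service.
{Elton}: R1→Elton 48, R2→Elton 105, R3→Elton 104. Service 257; fixed 67; total 324.
{Elton, Tring}: service 257 + fixed 148 = 405
{Elton, Pell}: R1→Elton 48, R2→Pell 42, R3→Elton 104. Service 194; fixed 247; total 441.
{Milton, Elton, Pell, Tring}: service 194 + fixed 567 = 761
No other subset beats 324.

Open Elton only; minimum total cost 324.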